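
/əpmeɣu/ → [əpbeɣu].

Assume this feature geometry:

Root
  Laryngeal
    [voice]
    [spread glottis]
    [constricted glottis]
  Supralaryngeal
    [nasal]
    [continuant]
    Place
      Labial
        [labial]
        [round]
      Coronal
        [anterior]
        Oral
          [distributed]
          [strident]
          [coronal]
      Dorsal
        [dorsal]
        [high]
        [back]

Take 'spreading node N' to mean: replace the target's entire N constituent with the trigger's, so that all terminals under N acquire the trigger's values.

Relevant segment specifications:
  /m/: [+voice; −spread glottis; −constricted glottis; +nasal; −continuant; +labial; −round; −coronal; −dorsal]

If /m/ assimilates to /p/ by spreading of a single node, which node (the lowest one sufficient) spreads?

/m/ and [b] differ in [nasal]; every other specified feature is identical.
Since just one terminal is affected and it takes /p/'s value, spreading the terminal [nasal] alone is sufficient and minimal.
[voice] stays as in /m/ although /p/ differs there, so no node dominating it spread; among the remaining candidates [nasal] is the lowest that derives the output.

[nasal]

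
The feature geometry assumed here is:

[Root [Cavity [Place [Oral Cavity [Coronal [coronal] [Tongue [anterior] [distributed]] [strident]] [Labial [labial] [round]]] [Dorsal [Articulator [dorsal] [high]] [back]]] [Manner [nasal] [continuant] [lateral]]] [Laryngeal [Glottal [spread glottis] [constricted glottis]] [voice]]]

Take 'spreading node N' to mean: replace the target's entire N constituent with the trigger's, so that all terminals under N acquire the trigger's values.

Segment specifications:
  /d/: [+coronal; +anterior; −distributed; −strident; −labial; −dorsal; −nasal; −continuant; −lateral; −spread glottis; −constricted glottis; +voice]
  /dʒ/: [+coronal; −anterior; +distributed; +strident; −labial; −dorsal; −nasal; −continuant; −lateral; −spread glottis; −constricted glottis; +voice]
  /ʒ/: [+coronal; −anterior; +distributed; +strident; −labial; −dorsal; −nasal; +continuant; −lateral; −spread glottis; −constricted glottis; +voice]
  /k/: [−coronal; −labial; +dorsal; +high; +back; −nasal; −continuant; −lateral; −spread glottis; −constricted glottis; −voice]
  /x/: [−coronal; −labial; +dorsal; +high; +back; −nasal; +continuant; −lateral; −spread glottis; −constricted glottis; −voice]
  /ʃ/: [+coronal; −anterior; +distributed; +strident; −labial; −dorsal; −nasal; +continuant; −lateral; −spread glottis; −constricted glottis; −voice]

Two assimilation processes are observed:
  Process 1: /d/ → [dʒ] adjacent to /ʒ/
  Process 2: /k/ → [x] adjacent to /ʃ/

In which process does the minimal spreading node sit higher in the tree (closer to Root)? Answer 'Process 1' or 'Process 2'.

Process 2

Process 1: the features that change are [anterior], [distributed], [strident]; the minimal node is Coronal (depth 4).
Process 2 alters [continuant]; the lowest dominating node is [continuant] (depth 3 from Root).
[continuant] is closer to Root than Coronal, so Process 2 spreads the higher node.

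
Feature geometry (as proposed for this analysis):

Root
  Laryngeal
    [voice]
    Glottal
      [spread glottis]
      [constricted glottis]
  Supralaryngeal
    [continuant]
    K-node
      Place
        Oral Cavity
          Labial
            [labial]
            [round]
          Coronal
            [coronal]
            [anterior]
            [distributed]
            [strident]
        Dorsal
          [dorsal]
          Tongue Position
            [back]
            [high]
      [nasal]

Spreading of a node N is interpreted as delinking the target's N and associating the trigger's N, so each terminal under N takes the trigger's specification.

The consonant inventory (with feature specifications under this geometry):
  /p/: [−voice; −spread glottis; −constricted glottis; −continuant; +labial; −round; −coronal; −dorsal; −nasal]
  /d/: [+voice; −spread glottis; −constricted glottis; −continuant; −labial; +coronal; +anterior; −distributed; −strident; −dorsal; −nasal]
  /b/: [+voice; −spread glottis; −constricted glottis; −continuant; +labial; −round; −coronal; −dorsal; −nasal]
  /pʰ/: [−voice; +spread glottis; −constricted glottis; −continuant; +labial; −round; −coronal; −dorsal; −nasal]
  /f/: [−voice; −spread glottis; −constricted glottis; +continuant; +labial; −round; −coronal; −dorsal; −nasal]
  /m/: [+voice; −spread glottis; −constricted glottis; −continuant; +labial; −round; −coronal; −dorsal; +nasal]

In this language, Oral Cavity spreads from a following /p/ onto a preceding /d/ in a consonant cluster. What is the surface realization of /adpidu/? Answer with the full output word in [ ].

Terminals under Oral Cavity in this geometry: [labial], [round], [coronal], [anterior], [distributed], [strident].
The target acquires /p/'s values for everything under Oral Cavity — [+labial], [−round], [−coronal] — while keeping its own [voice], [spread glottis], [constricted glottis], ….
This feature bundle is that of [b], so /adpidu/ surfaces as [abpidu].

[abpidu]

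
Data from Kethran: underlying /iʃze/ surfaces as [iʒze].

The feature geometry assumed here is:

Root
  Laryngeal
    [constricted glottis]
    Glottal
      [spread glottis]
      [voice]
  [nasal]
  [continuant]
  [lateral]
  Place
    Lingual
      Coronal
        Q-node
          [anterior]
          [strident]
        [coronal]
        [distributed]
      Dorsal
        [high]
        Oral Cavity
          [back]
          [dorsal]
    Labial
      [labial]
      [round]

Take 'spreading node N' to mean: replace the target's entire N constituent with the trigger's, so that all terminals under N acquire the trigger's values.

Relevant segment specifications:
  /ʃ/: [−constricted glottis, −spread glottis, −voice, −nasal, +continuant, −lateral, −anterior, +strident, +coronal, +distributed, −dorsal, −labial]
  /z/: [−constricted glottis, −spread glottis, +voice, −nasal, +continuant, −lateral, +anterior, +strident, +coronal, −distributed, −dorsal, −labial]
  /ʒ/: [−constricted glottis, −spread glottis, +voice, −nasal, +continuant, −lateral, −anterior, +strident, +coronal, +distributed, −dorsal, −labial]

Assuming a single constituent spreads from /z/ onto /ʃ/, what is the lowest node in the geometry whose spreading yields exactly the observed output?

[voice]

Feature comparison: [voice] differs between /ʃ/ and [ʒ]; the remaining terminals match.
With a single altered terminal, the smallest constituent that could spread is that terminal — [voice].
Features on which the two segments disagree outside [voice], such as [anterior], [distributed], are unchanged — nothing dominating them spread, and [voice] is the minimal sufficient constituent.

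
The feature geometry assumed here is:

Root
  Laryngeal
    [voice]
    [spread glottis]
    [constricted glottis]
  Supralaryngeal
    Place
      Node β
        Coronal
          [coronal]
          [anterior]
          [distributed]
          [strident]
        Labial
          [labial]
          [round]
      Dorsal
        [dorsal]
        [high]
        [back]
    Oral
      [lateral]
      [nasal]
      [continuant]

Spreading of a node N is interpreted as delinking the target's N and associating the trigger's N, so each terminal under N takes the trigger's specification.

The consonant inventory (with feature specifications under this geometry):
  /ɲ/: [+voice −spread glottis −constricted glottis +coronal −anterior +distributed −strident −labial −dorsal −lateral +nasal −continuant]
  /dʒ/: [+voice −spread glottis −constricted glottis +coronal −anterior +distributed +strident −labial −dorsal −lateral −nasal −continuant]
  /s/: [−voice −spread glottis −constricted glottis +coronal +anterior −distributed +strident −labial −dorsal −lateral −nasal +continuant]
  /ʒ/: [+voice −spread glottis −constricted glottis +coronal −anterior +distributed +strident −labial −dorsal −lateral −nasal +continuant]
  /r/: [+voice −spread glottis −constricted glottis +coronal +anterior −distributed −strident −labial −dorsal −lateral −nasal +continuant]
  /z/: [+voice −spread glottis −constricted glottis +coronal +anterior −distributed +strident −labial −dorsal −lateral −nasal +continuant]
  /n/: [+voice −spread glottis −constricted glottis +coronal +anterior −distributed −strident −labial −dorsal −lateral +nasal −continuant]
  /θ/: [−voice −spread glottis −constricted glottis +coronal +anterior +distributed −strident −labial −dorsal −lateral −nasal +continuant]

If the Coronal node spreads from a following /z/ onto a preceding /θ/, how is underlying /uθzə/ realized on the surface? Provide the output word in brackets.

[uszə]

Coronal immediately or transitively dominates [coronal], [anterior], [distributed], [strident].
Spreading Coronal from /z/ onto /θ/ replaces those values with /z/'s: [+coronal], [+anterior], [−distributed], [+strident]. Features outside Coronal ([voice], [spread glottis], [constricted glottis], …) stay as in /θ/.
Among the inventory, only /s/ has exactly this specification, giving the surface form [uszə].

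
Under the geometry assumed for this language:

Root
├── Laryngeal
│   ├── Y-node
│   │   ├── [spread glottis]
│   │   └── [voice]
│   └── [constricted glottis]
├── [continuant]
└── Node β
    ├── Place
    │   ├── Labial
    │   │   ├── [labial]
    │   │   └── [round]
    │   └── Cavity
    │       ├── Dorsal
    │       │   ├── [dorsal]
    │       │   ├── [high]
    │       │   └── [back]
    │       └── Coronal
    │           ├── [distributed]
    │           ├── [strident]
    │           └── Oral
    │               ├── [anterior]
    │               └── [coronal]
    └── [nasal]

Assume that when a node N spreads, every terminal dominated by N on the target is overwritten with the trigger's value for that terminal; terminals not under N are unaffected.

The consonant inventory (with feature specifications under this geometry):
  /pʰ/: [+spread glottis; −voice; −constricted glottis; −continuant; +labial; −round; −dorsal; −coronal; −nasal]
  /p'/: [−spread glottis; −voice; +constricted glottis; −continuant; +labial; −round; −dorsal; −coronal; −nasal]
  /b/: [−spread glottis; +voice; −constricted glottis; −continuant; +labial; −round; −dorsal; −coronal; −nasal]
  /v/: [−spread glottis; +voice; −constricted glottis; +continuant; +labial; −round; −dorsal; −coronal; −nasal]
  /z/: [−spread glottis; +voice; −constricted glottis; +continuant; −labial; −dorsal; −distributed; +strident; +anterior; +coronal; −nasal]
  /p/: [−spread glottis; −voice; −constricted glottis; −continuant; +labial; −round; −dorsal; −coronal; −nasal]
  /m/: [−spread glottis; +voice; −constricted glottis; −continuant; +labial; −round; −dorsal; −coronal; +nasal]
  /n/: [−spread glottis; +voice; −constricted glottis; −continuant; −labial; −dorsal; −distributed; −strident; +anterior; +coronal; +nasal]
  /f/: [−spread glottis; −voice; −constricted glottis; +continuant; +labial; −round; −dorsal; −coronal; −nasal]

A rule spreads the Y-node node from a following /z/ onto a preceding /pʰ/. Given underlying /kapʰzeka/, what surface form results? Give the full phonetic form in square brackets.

[kabzeka]

The Y-node node dominates the terminals [spread glottis], [voice].
After delinking /pʰ/'s Y-node and linking /z/'s, the affected terminals become [−spread glottis], [+voice]; [constricted glottis], [continuant], [labial], … (outside Y-node) are retained from /pʰ/.
The resulting bundle matches /b/ in the inventory; substituting it for /pʰ/ gives [kabzeka].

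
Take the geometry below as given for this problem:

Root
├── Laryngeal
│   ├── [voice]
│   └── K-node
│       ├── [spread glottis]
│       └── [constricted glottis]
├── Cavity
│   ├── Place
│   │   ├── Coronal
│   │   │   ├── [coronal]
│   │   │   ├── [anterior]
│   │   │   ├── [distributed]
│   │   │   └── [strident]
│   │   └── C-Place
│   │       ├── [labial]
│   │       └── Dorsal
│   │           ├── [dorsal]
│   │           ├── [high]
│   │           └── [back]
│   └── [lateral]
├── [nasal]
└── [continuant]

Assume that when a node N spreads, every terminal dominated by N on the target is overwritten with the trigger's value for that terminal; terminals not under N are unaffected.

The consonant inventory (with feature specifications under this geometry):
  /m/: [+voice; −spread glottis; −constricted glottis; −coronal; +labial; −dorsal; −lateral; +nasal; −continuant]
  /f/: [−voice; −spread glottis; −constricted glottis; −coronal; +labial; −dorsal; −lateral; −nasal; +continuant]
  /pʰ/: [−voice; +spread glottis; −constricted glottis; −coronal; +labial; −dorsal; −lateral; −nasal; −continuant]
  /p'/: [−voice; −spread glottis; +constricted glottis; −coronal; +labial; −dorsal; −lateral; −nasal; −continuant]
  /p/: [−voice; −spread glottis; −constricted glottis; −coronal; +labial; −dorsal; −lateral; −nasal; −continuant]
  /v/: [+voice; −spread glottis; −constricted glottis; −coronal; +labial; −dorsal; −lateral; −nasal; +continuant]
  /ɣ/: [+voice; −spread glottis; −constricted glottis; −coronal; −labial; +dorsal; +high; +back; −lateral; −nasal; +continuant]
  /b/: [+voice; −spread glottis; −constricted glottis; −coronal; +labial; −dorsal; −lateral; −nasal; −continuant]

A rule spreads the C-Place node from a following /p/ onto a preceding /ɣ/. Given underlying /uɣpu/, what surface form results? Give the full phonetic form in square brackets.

C-Place immediately or transitively dominates [labial], [dorsal], [high], [back].
Spreading C-Place from /p/ onto /ɣ/ replaces those values with /p/'s: [+labial], [−dorsal]. Features outside C-Place ([voice], [spread glottis], [constricted glottis], …) stay as in /ɣ/.
This feature bundle is that of [v], so /uɣpu/ surfaces as [uvpu].

[uvpu]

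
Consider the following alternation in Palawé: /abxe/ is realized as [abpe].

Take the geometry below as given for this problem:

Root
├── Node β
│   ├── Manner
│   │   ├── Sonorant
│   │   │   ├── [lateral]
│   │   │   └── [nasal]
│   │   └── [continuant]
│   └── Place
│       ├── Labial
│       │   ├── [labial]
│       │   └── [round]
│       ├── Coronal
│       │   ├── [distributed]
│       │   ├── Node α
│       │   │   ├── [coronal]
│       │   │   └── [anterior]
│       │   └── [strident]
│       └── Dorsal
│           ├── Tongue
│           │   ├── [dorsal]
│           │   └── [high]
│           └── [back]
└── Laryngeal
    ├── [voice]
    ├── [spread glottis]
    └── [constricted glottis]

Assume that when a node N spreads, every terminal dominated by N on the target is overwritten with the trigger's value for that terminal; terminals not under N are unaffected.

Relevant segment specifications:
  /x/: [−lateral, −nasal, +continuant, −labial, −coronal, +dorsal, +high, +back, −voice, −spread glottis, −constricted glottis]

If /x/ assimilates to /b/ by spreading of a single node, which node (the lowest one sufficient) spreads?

Node β

Comparing /x/ with its surface form [p], the features that change are [continuant], [labial], [round], [dorsal], [high], [back].
In this geometry the lowest node dominating all of them is Node β: every daughter of Node β dominates only a proper subset, so no lower node suffices.
If Node β spreads, every terminal under it takes /b/'s value, producing [p] as observed.
Since [voice] is preserved even though /b/ disagrees there, no node above Node β spread.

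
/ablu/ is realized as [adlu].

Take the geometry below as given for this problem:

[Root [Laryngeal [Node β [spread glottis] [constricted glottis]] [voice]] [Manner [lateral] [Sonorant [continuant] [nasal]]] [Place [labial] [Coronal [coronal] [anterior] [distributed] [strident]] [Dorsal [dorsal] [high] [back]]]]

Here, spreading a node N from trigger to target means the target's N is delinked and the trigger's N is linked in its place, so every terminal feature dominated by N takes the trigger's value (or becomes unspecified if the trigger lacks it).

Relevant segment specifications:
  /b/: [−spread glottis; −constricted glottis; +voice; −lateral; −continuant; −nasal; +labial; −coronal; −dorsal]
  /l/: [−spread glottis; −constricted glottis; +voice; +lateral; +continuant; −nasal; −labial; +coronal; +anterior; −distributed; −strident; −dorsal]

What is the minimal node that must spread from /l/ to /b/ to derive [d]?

Place

Comparing /b/ with its surface form [d], the features that change are [labial], [coronal], [anterior], [distributed], [strident].
These terminals are all dominated by Place, and no proper subconstituent of Place covers them all; Place is their lowest common ancestor.
Spreading Place from /l/ overwrites each of those terminals with /l/'s values, yielding exactly [d].
Had Root spread, [continuant], [lateral] would have taken /l/'s values; they stay as in /b/, confirming the spreading constituent is exactly Place.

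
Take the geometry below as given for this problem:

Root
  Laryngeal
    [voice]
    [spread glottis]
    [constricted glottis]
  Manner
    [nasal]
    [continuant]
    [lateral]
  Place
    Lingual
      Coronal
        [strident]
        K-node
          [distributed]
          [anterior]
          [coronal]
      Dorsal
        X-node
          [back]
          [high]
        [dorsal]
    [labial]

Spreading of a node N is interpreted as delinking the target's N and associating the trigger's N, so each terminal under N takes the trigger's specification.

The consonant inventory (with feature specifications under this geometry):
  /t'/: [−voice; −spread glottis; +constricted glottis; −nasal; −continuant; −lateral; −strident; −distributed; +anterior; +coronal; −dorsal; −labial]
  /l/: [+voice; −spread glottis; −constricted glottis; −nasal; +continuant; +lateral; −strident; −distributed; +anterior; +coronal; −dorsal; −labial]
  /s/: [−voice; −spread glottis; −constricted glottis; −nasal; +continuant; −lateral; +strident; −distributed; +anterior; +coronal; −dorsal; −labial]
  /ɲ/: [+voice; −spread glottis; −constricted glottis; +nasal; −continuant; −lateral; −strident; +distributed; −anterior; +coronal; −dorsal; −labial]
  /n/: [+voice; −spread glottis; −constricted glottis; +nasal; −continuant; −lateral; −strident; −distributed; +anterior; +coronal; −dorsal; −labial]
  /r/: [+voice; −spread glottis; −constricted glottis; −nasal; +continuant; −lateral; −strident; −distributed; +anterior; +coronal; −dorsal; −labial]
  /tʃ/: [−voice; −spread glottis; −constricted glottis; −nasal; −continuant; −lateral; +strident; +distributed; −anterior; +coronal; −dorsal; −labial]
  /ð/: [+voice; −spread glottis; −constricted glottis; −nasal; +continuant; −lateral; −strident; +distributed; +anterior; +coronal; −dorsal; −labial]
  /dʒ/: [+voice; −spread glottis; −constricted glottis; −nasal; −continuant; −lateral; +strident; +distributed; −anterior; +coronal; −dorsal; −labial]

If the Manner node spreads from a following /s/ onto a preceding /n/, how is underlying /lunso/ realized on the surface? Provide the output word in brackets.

The Manner node dominates the terminals [nasal], [continuant], [lateral].
The target acquires /s/'s values for everything under Manner — [−nasal], [+continuant], [−lateral] — while keeping its own [voice], [spread glottis], [constricted glottis], ….
The resulting bundle matches /r/ in the inventory; substituting it for /n/ gives [lurso].

[lurso]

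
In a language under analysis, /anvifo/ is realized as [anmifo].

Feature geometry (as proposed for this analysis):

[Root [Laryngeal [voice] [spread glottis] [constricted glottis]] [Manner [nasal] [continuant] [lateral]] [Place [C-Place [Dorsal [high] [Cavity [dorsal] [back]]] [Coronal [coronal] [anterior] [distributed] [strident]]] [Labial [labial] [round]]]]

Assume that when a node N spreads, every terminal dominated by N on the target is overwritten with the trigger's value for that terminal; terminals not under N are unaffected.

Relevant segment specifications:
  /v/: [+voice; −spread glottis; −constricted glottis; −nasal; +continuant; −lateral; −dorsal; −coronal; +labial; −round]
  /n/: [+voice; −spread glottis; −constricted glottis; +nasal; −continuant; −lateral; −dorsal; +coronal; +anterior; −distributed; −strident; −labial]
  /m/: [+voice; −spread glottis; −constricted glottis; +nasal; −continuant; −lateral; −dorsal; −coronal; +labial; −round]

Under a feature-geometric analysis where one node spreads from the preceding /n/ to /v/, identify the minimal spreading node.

/v/ and [m] differ in [nasal], [continuant]; every other specified feature is identical.
The smallest constituent containing every changed terminal is Manner — each of its daughters lacks at least one of the affected features.
If Manner spreads, every terminal under it takes /n/'s value, producing [m] as observed.
Had Root spread, [labial], [coronal] would have taken /n/'s values; they stay as in /v/, confirming the spreading constituent is exactly Manner.

Manner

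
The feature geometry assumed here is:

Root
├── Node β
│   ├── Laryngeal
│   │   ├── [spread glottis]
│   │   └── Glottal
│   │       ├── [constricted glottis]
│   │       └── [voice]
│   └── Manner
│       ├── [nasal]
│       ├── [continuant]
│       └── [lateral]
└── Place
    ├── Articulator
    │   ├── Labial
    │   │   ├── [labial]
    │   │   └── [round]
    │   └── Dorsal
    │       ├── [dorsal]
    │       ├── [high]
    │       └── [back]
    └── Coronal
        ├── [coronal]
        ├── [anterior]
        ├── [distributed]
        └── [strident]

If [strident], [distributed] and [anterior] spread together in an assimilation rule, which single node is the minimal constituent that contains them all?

Coronal

[strident] is immediately dominated by Coronal.
[distributed] is immediately dominated by Coronal.
[anterior] is immediately dominated by Coronal.
These paths first converge at Coronal; no daughter of Coronal dominates all 3 features, so Coronal is the minimal constituent.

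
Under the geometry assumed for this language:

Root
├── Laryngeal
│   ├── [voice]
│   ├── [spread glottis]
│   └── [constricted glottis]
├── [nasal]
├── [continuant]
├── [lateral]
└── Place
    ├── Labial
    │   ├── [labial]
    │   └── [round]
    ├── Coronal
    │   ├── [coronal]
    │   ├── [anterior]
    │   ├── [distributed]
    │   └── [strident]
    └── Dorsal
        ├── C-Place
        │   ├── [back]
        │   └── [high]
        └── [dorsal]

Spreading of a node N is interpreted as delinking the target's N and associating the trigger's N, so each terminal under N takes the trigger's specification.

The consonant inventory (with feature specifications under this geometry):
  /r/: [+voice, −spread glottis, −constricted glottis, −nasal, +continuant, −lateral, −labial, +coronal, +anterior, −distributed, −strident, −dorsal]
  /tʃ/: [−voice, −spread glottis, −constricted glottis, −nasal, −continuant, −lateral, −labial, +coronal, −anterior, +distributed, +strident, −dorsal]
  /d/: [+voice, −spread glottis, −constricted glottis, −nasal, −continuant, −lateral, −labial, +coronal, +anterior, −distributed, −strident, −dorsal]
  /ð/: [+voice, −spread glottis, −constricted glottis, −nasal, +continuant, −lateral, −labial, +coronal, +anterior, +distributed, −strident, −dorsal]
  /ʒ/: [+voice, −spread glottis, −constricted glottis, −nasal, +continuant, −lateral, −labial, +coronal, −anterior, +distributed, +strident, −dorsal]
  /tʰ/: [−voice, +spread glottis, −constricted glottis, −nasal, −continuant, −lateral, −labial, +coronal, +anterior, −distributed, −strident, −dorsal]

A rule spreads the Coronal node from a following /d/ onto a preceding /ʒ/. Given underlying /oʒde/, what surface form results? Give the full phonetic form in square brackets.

The Coronal node dominates the terminals [coronal], [anterior], [distributed], [strident].
The target acquires /d/'s values for everything under Coronal — [+coronal], [+anterior], [−distributed], [−strident] — while keeping its own [voice], [spread glottis], [constricted glottis], ….
The resulting bundle matches /r/ in the inventory; substituting it for /ʒ/ gives [orde].

[orde]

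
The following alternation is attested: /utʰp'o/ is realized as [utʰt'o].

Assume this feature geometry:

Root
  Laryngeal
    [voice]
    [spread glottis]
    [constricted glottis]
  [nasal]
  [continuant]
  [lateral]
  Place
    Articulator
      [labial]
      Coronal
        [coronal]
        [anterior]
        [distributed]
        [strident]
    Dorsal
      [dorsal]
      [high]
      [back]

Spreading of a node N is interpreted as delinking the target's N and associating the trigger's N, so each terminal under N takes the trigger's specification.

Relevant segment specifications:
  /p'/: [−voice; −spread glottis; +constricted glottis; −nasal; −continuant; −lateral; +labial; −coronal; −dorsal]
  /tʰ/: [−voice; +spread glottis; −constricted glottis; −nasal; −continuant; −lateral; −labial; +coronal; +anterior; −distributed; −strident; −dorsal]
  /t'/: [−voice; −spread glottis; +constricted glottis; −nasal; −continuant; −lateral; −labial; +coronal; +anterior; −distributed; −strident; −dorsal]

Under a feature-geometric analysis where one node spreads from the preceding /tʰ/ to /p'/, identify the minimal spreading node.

Articulator

The alternation /p'/ → [t'] changes [labial], [coronal], [anterior], [distributed], [strident] and nothing else.
These terminals are all dominated by Articulator, and no proper subconstituent of Articulator covers them all; Articulator is their lowest common ancestor.
Spreading Articulator from /tʰ/ overwrites each of those terminals with /tʰ/'s values, yielding exactly [t'].
[constricted glottis], [spread glottis] stay as in /p'/ although /tʰ/ differs there, so no node dominating them spread; among the remaining candidates Articulator is the lowest that derives the output.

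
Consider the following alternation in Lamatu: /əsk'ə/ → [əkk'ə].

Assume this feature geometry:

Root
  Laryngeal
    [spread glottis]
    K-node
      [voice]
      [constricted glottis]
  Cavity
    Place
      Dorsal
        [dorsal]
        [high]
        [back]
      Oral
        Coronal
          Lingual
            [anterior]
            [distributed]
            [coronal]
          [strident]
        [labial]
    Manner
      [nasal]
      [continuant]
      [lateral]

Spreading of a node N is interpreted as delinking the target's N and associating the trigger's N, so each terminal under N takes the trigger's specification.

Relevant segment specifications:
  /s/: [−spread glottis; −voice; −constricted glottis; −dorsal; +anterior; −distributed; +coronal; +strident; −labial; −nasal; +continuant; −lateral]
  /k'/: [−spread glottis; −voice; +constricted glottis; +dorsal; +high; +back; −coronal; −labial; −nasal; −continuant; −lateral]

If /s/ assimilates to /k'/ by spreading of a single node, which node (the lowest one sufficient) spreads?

Cavity

/s/ and [k] differ in [continuant], [coronal], [anterior], [distributed], [strident], [dorsal], [high], [back]; every other specified feature is identical.
The smallest constituent containing every changed terminal is Cavity — each of its daughters lacks at least one of the affected features.
If Cavity spreads, every terminal under it takes /k'/'s value, producing [k] as observed.
[constricted glottis] — on which /k'/ differs from /s/ — is unchanged, so Root cannot have spread; the constituent is no larger than Cavity.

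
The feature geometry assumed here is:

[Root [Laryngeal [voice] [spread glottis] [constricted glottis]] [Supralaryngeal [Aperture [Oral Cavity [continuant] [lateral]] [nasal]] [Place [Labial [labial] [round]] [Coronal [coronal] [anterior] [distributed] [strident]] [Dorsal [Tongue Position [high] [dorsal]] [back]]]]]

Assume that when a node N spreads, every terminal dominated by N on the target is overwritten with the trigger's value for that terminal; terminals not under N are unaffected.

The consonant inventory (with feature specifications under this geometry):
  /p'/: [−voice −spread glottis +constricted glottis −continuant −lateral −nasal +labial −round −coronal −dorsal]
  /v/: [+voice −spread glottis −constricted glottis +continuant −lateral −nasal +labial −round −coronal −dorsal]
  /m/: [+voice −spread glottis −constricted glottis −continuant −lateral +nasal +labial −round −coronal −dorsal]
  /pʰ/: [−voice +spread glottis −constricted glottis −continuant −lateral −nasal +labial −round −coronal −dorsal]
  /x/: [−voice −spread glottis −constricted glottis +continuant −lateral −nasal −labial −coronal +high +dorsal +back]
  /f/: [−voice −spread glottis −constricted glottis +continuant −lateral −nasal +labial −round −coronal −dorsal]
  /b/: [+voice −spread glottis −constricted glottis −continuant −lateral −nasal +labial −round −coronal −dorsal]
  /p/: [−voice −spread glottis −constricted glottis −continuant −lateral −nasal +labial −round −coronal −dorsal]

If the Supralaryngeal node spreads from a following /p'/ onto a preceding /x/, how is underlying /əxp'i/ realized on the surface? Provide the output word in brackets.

Supralaryngeal immediately or transitively dominates [continuant], [lateral], [nasal], [labial], [round], [coronal], [anterior], [distributed], [strident], [high], [dorsal], [back].
Spreading Supralaryngeal from /p'/ onto /x/ replaces those values with /p'/'s: [−continuant], [−lateral], [−nasal], [+labial], [−round], [−coronal], [−dorsal]. Features outside Supralaryngeal ([voice], [spread glottis], [constricted glottis]) stay as in /x/.
This feature bundle is that of [p], so /əxp'i/ surfaces as [əpp'i].

[əpp'i]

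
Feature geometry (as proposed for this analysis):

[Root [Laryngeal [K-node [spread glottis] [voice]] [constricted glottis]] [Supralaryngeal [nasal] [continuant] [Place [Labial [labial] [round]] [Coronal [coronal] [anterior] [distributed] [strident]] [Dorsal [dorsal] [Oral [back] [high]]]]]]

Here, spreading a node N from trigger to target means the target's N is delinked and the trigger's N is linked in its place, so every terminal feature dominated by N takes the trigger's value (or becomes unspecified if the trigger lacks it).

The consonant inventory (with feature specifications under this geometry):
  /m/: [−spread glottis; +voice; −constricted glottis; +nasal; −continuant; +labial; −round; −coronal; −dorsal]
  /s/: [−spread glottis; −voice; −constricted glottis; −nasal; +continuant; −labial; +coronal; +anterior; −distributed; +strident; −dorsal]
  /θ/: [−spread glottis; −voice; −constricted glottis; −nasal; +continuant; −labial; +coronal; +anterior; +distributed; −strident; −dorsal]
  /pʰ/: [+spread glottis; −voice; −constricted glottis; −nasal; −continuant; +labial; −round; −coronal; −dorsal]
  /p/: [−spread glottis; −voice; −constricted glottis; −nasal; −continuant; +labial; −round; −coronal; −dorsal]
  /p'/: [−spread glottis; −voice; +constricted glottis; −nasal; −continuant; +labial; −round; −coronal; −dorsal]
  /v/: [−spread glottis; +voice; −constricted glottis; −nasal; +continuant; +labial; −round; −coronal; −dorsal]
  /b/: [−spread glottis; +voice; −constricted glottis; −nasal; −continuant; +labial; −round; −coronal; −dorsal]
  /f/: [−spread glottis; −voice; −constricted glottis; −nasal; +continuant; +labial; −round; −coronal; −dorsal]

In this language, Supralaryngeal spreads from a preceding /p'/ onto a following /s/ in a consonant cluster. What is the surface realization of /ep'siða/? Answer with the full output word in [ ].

The Supralaryngeal node dominates the terminals [nasal], [continuant], [labial], [round], [coronal], [anterior], [distributed], [strident], [dorsal], [back], [high].
Spreading Supralaryngeal from /p'/ onto /s/ replaces those values with /p'/'s: [−nasal], [−continuant], [+labial], [−round], [−coronal], [−dorsal]. Features outside Supralaryngeal ([spread glottis], [voice], [constricted glottis]) stay as in /s/.
The resulting bundle matches /p/ in the inventory; substituting it for /s/ gives [ep'piða].

[ep'piða]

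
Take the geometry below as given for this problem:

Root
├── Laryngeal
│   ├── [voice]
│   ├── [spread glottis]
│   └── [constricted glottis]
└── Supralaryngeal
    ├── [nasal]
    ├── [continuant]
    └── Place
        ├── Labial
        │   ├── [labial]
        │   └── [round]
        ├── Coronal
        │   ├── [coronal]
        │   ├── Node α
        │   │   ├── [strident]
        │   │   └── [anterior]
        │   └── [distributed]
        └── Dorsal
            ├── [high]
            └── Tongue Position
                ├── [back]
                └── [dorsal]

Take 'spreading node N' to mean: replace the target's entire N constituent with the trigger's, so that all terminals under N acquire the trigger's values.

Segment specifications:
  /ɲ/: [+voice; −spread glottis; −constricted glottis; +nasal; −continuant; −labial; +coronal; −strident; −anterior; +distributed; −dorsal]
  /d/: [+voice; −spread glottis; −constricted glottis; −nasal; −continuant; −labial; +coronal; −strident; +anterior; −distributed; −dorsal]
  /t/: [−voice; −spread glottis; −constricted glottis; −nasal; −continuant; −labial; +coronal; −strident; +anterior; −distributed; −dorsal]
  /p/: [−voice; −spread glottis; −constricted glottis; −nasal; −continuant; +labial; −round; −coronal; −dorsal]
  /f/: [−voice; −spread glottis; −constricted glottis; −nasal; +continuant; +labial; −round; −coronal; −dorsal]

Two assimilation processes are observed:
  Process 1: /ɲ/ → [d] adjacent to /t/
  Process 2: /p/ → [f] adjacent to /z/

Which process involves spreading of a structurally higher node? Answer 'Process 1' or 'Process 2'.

Process 1

Process 1 alters [nasal], [anterior], [distributed]; the lowest common ancestor is Supralaryngeal (depth 1 from Root).
In Process 2, [continuant] changes, so the minimal spreading node is [continuant] at depth 2.
Supralaryngeal (depth 1) sits above [continuant] (depth 2), making Process 1 the one with the higher spreading node.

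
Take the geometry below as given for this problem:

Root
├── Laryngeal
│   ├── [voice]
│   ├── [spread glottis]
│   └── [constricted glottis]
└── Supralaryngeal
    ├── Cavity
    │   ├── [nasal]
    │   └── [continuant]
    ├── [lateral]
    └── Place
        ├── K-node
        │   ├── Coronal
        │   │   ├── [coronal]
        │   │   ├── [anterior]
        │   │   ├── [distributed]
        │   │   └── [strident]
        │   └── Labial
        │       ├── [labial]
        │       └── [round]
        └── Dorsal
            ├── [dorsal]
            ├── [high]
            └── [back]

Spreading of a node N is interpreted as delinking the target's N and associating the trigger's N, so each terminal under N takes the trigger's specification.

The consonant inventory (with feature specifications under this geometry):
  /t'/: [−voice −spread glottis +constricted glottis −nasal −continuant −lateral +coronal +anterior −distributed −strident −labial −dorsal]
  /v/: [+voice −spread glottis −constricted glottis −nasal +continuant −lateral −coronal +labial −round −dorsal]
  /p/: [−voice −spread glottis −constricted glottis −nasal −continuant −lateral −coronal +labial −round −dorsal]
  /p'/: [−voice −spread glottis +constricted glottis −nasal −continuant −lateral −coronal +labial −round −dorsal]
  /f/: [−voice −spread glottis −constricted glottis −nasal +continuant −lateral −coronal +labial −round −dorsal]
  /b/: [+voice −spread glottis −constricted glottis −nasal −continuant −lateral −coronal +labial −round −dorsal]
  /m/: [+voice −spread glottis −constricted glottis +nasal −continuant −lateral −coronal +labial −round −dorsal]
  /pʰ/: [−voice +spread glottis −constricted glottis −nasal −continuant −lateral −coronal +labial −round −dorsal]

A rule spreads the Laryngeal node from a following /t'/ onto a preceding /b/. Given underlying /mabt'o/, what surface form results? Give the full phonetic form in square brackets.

The Laryngeal node dominates the terminals [voice], [spread glottis], [constricted glottis].
The target acquires /t'/'s values for everything under Laryngeal — [−voice], [−spread glottis], [+constricted glottis] — while keeping its own [nasal], [continuant], [lateral], ….
Among the inventory, only /p'/ has exactly this specification, giving the surface form [map't'o].

[map't'o]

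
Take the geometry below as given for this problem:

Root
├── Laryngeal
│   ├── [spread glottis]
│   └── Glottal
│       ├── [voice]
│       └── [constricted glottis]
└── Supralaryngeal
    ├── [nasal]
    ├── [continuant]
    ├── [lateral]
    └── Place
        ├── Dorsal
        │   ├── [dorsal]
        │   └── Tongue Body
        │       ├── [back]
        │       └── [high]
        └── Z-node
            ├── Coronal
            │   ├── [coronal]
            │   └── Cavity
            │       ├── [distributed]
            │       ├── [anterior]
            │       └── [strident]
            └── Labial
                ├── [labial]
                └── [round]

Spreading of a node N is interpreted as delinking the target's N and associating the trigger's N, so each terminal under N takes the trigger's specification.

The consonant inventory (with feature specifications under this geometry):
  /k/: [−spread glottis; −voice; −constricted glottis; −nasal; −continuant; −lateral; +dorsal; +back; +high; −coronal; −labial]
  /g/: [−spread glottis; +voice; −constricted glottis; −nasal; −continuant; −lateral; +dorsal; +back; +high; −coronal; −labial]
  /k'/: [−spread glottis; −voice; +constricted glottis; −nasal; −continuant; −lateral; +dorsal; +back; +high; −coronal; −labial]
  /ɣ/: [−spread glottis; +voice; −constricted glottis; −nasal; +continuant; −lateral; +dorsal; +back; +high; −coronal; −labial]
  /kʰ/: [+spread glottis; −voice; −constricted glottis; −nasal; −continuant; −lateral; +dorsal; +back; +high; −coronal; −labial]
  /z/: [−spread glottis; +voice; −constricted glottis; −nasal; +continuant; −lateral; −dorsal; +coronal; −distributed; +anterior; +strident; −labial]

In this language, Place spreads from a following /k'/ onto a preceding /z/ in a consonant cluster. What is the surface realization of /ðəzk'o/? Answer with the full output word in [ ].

[ðəɣk'o]

Place immediately or transitively dominates [dorsal], [back], [high], [coronal], [distributed], [anterior], [strident], [labial], [round].
The target acquires /k'/'s values for everything under Place — [+dorsal], [+back], [+high], [−coronal], [−labial] — while keeping its own [spread glottis], [voice], [constricted glottis], ….
This feature bundle is that of [ɣ], so /ðəzk'o/ surfaces as [ðəɣk'o].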